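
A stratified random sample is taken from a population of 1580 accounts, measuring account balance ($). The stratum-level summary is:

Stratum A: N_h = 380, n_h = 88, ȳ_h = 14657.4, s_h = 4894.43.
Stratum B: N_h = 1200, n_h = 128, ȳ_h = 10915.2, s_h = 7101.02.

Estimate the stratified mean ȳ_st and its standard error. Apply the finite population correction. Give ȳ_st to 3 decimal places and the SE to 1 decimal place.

ȳ_st ≈ 11815.223, SE ≈ 463.8

ȳ_st = Σ W_h ȳ_h = (380·14657.4 + 1200·10915.2)/1580 = 11815.22278
V̂(ȳ_st) = Σ W_h² (1 − n_h/N_h) s_h²/n_h, with W_h = N_h/N and N = 1580:
  stratum A: (380/1580)²·(1 − 88/380)·4894.43²/88 = 12099.7
  stratum B: (1200/1580)²·(1 − 128/1200)·7101.02²/128 = 202999
V̂(ȳ_st) = 215098
SE(ȳ_st) = √215098 = 463.787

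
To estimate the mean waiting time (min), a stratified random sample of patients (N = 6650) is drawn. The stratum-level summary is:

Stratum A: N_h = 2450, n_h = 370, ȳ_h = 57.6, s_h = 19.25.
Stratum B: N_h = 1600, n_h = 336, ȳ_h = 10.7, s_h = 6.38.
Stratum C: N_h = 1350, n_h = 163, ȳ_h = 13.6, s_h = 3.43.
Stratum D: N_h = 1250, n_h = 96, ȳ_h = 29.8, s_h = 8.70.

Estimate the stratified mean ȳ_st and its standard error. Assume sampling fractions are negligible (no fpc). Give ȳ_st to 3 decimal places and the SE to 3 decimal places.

ȳ_st = Σ W_h ȳ_h = (2450·57.6 + 1600·10.7 + 1350·13.6 + 1250·29.8)/6650 = 32.15789
V̂(ȳ_st) = Σ W_h² s_h²/n_h, with W_h = N_h/N and N = 6650:
  stratum A: (2450/6650)²·19.25²/370 = 0.13594
  stratum B: (1600/6650)²·6.38²/336 = 0.00701292
  stratum C: (1350/6650)²·3.43²/163 = 0.00297457
  stratum D: (1250/6650)²·8.70²/96 = 0.0278576
V̂(ȳ_st) = 0.173786
SE(ȳ_st) = √0.173786 = 0.416876

ȳ_st ≈ 32.158, SE ≈ 0.417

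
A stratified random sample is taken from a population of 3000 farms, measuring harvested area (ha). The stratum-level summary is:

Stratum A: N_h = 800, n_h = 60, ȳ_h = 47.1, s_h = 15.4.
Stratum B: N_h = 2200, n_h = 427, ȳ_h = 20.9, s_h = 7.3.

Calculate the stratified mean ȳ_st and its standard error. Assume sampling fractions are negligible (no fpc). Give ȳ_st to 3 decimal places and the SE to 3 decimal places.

ȳ_st ≈ 27.887, SE ≈ 0.590

ȳ_st = Σ W_h ȳ_h = (800·47.1 + 2200·20.9)/3000 = 27.88667
V̂(ȳ_st) = Σ W_h² s_h²/n_h, with W_h = N_h/N and N = 3000:
  stratum A: (800/3000)²·15.4²/60 = 0.281079
  stratum B: (2200/3000)²·7.3²/427 = 0.0671152
V̂(ȳ_st) = 0.348194
SE(ȳ_st) = √0.348194 = 0.590079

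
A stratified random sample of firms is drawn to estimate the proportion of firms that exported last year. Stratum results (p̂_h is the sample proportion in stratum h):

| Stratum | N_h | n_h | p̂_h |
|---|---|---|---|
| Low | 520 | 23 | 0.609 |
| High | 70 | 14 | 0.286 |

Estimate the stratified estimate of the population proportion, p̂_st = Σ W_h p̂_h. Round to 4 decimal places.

p̂_st ≈ 0.5707

N = 590; stratum weights W_h = N_h/N.
p̂_st = Σ W_h p̂_h = (520·0.609 + 70·0.286)/590 = 0.57068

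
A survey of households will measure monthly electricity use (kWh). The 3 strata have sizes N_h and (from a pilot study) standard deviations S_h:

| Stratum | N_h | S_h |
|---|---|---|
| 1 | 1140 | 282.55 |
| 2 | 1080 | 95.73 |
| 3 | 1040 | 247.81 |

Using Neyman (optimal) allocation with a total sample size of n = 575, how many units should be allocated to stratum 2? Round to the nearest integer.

Neyman allocation: n_h = n · N_h S_h / Σ N_i S_i, with n = 575.
  stratum 1: N_h·S_h = 1140·282.55 = 322107.00
  stratum 2: N_h·S_h = 1080·95.73 = 103388.40
  stratum 3: N_h·S_h = 1040·247.81 = 257722.40
Σ N_h S_h = 683217.80
n for stratum 2 = 575·103388.40/683217.80 = 87.012 → 87

87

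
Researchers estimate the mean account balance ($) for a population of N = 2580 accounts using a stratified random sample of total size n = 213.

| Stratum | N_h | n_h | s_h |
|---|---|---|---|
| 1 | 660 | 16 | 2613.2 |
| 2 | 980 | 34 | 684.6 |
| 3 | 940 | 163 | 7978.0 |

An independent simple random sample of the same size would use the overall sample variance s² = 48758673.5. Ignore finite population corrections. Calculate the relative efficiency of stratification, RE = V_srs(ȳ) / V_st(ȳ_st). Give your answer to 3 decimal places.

V̂(ȳ_st) = Σ W_h² s_h²/n_h, with W_h = N_h/N and N = 2580:
  stratum 1: (660/2580)²·2613.2²/16 = 27930.2
  stratum 2: (980/2580)²·684.6²/34 = 1988.88
  stratum 3: (940/2580)²·7978.0²/163 = 51834.2
V_st = 81753.3
V_srs = s²/n = 48758673.5/213 = 228914
Relative efficiency = V_srs / V_st = 228914/81753.3 = 2.8001

RE ≈ 2.800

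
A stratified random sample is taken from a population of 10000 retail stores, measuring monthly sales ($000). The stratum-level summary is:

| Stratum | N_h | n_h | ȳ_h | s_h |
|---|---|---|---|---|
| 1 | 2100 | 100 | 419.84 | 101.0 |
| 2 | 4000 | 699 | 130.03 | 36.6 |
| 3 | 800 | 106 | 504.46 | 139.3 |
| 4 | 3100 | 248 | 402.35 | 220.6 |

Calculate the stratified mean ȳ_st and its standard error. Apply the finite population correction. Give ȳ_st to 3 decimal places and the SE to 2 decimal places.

ȳ_st = Σ W_h ȳ_h = (2100·419.84 + 4000·130.03 + 800·504.46 + 3100·402.35)/10000 = 305.26370
V̂(ȳ_st) = Σ W_h² (1 − n_h/N_h) s_h²/n_h, with W_h = N_h/N and N = 10000:
  stratum 1: (2100/10000)²·(1 − 100/2100)·101.0²/100 = 4.28442
  stratum 2: (4000/10000)²·(1 − 699/4000)·36.6²/699 = 0.253041
  stratum 3: (800/10000)²·(1 − 106/800)·139.3²/106 = 1.01636
  stratum 4: (3100/10000)²·(1 − 248/3100)·220.6²/248 = 17.3488
V̂(ȳ_st) = 22.9027
SE(ȳ_st) = √22.9027 = 4.78567

ȳ_st ≈ 305.264, SE ≈ 4.79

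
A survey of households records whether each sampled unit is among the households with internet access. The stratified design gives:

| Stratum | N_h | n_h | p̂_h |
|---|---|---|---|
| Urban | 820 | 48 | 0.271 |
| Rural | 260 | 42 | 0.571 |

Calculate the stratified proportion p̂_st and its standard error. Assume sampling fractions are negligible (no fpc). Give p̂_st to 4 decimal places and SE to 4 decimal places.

N = 1080; stratum weights W_h = N_h/N.
p̂_st = Σ W_h p̂_h = (820·0.271 + 260·0.571)/1080 = 0.34322
V̂(p̂_st) = Σ W_h² p̂_h(1−p̂_h)/(n_h−1):
  stratum Urban: (820/1080)²·0.271·0.729/47 = 0.00242314
  stratum Rural: (260/1080)²·0.571·0.429/41 = 0.000346265
V̂(p̂_st) = 0.00276941; SE = √V̂ = 0.0526252

p̂_st ≈ 0.3432, SE ≈ 0.0526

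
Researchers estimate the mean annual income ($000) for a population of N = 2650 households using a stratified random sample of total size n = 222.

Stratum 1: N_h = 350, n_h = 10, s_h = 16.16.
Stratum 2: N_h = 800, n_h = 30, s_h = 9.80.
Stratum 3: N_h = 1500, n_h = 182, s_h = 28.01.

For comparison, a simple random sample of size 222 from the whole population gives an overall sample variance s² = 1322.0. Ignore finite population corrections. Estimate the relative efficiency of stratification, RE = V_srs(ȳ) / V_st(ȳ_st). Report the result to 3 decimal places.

V̂(ȳ_st) = Σ W_h² s_h²/n_h, with W_h = N_h/N and N = 2650:
  stratum 1: (350/2650)²·16.16²/10 = 0.455541
  stratum 2: (800/2650)²·9.80²/30 = 0.291756
  stratum 3: (1500/2650)²·28.01²/182 = 1.38117
V_st = 2.12846
V_srs = s²/n = 1322.0/222 = 5.95495
Relative efficiency = V_srs / V_st = 5.95495/2.12846 = 2.7978

RE ≈ 2.798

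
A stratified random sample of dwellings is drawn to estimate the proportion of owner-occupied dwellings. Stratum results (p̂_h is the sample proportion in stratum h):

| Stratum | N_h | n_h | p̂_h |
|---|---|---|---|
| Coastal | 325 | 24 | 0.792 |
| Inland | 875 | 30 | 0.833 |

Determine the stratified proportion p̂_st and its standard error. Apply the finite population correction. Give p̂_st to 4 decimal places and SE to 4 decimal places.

p̂_st ≈ 0.8219, SE ≈ 0.0543

N = 1200; stratum weights W_h = N_h/N.
p̂_st = Σ W_h p̂_h = (325·0.792 + 875·0.833)/1200 = 0.82190
V̂(p̂_st) = Σ W_h² (1 − n_h/N_h) p̂_h(1−p̂_h)/(n_h−1):
  stratum Coastal: (325/1200)²·(1 − 24/325)·0.792·0.208/23 = 0.000486573
  stratum Inland: (875/1200)²·(1 − 30/875)·0.833·0.167/29 = 0.00246301
V̂(p̂_st) = 0.00294958; SE = √V̂ = 0.05431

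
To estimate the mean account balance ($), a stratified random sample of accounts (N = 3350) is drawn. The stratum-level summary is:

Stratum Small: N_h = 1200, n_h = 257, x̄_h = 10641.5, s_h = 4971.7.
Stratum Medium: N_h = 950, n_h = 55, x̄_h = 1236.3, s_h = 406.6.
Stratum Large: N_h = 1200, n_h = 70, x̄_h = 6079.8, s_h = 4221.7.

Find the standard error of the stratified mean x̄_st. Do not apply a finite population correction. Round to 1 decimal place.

V̂(x̄_st) = Σ W_h² s_h²/n_h, with W_h = N_h/N and N = 3350:
  stratum Small: (1200/3350)²·4971.7²/257 = 12341
  stratum Medium: (950/3350)²·406.6²/55 = 241.73
  stratum Large: (1200/3350)²·4221.7²/70 = 32670
V̂(x̄_st) = 45252.7
SE(x̄_st) = √45252.7 = 212.727

SE(x̄_st) ≈ 212.7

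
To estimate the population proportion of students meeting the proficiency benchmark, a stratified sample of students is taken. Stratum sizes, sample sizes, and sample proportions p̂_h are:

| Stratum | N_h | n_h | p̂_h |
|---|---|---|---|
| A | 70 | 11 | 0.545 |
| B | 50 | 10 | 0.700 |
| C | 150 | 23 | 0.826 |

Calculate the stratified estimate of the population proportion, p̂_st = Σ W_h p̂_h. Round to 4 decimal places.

N = 270; stratum weights W_h = N_h/N.
p̂_st = Σ W_h p̂_h = (70·0.545 + 50·0.700 + 150·0.826)/270 = 0.72981

p̂_st ≈ 0.7298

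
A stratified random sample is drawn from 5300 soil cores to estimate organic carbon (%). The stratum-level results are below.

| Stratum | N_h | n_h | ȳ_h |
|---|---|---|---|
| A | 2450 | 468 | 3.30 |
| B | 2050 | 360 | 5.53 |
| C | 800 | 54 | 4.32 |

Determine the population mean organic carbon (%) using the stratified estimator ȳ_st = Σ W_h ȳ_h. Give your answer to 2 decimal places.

ȳ_st ≈ 4.32

N = Σ N_h = 5300. Stratum weights W_h = N_h/N.
ȳ_st = (2450·3.30 + 2050·5.53 + 800·4.32) / 5300 = 4.3165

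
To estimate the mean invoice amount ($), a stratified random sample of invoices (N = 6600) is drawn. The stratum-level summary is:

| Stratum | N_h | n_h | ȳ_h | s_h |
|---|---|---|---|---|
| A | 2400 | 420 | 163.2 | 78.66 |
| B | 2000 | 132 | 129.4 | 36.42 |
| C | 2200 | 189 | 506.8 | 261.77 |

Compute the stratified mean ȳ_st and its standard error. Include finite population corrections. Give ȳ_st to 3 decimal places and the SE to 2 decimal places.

ȳ_st ≈ 267.491, SE ≈ 6.27

ȳ_st = Σ W_h ȳ_h = (2400·163.2 + 2000·129.4 + 2200·506.8)/6600 = 267.49091
V̂(ȳ_st) = Σ W_h² (1 − n_h/N_h) s_h²/n_h, with W_h = N_h/N and N = 6600:
  stratum A: (2400/6600)²·(1 − 420/2400)·78.66²/420 = 1.60712
  stratum B: (2000/6600)²·(1 − 132/2000)·36.42²/132 = 0.861837
  stratum C: (2200/6600)²·(1 − 189/2200)·261.77²/189 = 36.8235
V̂(ȳ_st) = 39.2924
SE(ȳ_st) = √39.2924 = 6.26837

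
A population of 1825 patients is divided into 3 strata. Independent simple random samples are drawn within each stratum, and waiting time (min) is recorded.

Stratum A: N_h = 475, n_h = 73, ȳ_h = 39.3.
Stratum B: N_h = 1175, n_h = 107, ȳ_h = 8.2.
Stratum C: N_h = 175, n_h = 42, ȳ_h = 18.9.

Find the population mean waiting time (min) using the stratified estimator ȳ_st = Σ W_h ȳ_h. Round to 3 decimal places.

ȳ_st ≈ 17.321

N = Σ N_h = 1825. Stratum weights W_h = N_h/N.
ȳ_st = (475·39.3 + 1175·8.2 + 175·18.9) / 1825 = 17.32055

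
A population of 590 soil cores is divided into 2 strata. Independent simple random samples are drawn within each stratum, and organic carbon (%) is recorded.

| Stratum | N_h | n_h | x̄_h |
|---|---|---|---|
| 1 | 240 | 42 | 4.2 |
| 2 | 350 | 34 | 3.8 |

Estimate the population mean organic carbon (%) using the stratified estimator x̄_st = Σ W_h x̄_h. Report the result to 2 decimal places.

N = Σ N_h = 590. Stratum weights W_h = N_h/N.
x̄_st = (240·4.2 + 350·3.8) / 590 = 3.9627

x̄_st ≈ 3.96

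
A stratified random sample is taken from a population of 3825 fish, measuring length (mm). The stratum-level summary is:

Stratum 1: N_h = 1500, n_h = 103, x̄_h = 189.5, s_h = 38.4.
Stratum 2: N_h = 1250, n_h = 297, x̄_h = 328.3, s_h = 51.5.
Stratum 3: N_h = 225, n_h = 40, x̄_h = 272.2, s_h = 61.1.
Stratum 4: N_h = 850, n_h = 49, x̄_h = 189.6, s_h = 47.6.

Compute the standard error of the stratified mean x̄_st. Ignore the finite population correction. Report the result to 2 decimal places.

V̂(x̄_st) = Σ W_h² s_h²/n_h, with W_h = N_h/N and N = 3825:
  stratum 1: (1500/3825)²·38.4²/103 = 2.20163
  stratum 2: (1250/3825)²·51.5²/297 = 0.953707
  stratum 3: (225/3825)²·61.1²/40 = 0.322942
  stratum 4: (850/3825)²·47.6²/49 = 2.28346
V̂(x̄_st) = 5.76174
SE(x̄_st) = √5.76174 = 2.40036

SE(x̄_st) ≈ 2.40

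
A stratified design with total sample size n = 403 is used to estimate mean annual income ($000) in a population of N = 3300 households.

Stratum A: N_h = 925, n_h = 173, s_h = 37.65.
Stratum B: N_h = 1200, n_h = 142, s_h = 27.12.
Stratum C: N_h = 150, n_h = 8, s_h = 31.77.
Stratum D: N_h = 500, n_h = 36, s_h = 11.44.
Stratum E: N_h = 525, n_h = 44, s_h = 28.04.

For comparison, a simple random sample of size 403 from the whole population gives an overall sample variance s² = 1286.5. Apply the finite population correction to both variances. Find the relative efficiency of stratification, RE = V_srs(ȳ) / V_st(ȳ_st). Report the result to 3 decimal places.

V̂(ȳ_st) = Σ W_h² (1 − n_h/N_h) s_h²/n_h, with W_h = N_h/N and N = 3300:
  stratum A: (925/3300)²·(1 − 173/925)·37.65²/173 = 0.523378
  stratum B: (1200/3300)²·(1 − 142/1200)·27.12²/142 = 0.603851
  stratum C: (150/3300)²·(1 − 8/150)·31.77²/8 = 0.246772
  stratum D: (500/3300)²·(1 − 36/500)·11.44²/36 = 0.0774479
  stratum E: (525/3300)²·(1 − 44/525)·28.04²/44 = 0.414362
V_st = 1.86581
V_srs = (1 − 403/3300)·1286.5/403 = 2.80246
Relative efficiency = V_srs / V_st = 2.80246/1.86581 = 1.5020

RE ≈ 1.502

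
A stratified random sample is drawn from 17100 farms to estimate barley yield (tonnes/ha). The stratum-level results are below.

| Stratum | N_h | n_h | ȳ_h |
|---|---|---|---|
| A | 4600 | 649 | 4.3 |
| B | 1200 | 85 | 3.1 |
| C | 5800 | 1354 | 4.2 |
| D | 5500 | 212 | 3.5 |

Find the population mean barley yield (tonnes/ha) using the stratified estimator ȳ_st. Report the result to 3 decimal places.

ȳ_st ≈ 3.925

N = Σ N_h = 17100. Stratum weights W_h = N_h/N.
ȳ_st = (4600·4.3 + 1200·3.1 + 5800·4.2 + 5500·3.5) / 17100 = 3.92456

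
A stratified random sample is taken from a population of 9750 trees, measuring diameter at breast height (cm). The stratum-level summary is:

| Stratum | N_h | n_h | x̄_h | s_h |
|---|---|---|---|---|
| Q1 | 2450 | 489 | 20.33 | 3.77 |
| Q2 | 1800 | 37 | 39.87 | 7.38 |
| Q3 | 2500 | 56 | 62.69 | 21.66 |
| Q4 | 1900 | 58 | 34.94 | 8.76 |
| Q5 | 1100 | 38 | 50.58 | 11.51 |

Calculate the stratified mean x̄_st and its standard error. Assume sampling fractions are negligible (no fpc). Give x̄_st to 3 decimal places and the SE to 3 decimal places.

x̄_st = Σ W_h x̄_h = (2450·20.33 + 1800·39.87 + 2500·62.69 + 1900·34.94 + 1100·50.58)/9750 = 41.05882
V̂(x̄_st) = Σ W_h² s_h²/n_h, with W_h = N_h/N and N = 9750:
  stratum Q1: (2450/9750)²·3.77²/489 = 0.00183526
  stratum Q2: (1800/9750)²·7.38²/37 = 0.0501703
  stratum Q3: (2500/9750)²·21.66²/56 = 0.550807
  stratum Q4: (1900/9750)²·8.76²/58 = 0.0502433
  stratum Q5: (1100/9750)²·11.51²/38 = 0.0443755
V̂(x̄_st) = 0.697432
SE(x̄_st) = √0.697432 = 0.835124

x̄_st ≈ 41.059, SE ≈ 0.835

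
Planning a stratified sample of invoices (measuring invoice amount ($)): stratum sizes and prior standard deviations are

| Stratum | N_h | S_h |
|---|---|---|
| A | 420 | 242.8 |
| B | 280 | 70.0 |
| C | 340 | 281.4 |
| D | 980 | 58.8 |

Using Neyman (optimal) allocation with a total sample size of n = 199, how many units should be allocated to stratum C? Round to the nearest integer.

Neyman allocation: n_h = n · N_h S_h / Σ N_i S_i, with n = 199.
  stratum A: N_h·S_h = 420·242.8 = 101976.00
  stratum B: N_h·S_h = 280·70.0 = 19600.00
  stratum C: N_h·S_h = 340·281.4 = 95676.00
  stratum D: N_h·S_h = 980·58.8 = 57624.00
Σ N_h S_h = 274876.00
n for stratum C = 199·95676.00/274876.00 = 69.266 → 69

69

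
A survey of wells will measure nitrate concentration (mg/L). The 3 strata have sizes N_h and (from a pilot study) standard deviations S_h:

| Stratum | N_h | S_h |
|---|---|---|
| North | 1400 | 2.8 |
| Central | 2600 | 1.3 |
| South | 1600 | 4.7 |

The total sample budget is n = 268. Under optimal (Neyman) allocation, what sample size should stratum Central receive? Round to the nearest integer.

Neyman allocation: n_h = n · N_h S_h / Σ N_i S_i, with n = 268.
  stratum North: N_h·S_h = 1400·2.8 = 3920.00
  stratum Central: N_h·S_h = 2600·1.3 = 3380.00
  stratum South: N_h·S_h = 1600·4.7 = 7520.00
Σ N_h S_h = 14820.00
n for stratum Central = 268·3380.00/14820.00 = 61.123 → 61

61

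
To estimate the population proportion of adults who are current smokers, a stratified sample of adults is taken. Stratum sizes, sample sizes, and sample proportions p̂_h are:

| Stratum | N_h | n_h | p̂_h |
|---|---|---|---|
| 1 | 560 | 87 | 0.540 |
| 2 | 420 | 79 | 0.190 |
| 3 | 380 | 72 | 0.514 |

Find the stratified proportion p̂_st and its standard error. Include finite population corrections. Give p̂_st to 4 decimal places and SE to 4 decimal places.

p̂_st ≈ 0.4246, SE ≈ 0.0281

N = 1360; stratum weights W_h = N_h/N.
p̂_st = Σ W_h p̂_h = (560·0.540 + 420·0.190 + 380·0.514)/1360 = 0.42465
V̂(p̂_st) = Σ W_h² (1 − n_h/N_h) p̂_h(1−p̂_h)/(n_h−1):
  stratum 1: (560/1360)²·(1 − 87/560)·0.540·0.460/86 = 0.000413642
  stratum 2: (420/1360)²·(1 − 79/420)·0.190·0.810/78 = 0.000152781
  stratum 3: (380/1360)²·(1 − 72/380)·0.514·0.486/71 = 0.000222637
V̂(p̂_st) = 0.00078906; SE = √V̂ = 0.0280902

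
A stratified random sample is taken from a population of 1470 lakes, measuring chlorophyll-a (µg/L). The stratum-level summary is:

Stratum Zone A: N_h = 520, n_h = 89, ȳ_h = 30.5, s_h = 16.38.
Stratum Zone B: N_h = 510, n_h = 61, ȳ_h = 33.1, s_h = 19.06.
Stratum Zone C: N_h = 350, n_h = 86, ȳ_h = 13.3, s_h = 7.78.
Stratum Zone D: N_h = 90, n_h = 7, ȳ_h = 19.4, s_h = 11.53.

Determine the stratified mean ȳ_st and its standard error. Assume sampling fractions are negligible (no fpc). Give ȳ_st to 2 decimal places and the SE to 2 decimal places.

ȳ_st = Σ W_h ȳ_h = (520·30.5 + 510·33.1 + 350·13.3 + 90·19.4)/1470 = 26.62721
V̂(ȳ_st) = Σ W_h² s_h²/n_h, with W_h = N_h/N and N = 1470:
  stratum Zone A: (520/1470)²·16.38²/89 = 0.377233
  stratum Zone B: (510/1470)²·19.06²/61 = 0.716839
  stratum Zone C: (350/1470)²·7.78²/86 = 0.039899
  stratum Zone D: (90/1470)²·11.53²/7 = 0.0711887
V̂(ȳ_st) = 1.20516
SE(ȳ_st) = √1.20516 = 1.0978

ȳ_st ≈ 26.63, SE ≈ 1.10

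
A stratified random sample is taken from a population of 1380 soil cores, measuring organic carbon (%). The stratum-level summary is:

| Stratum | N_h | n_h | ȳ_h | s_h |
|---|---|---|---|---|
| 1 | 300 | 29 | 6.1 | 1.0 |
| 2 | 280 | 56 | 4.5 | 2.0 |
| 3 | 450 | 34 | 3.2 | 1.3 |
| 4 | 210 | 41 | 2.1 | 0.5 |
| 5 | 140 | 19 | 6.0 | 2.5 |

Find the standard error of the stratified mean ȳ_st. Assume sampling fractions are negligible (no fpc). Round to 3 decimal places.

SE(ȳ_st) ≈ 0.116

V̂(ȳ_st) = Σ W_h² s_h²/n_h, with W_h = N_h/N and N = 1380:
  stratum 1: (300/1380)²·1.0²/29 = 0.00162962
  stratum 2: (280/1380)²·2.0²/56 = 0.00294056
  stratum 3: (450/1380)²·1.3²/34 = 0.00528536
  stratum 4: (210/1380)²·0.5²/41 = 0.000141201
  stratum 5: (140/1380)²·2.5²/19 = 0.00338551
V̂(ȳ_st) = 0.0133823
SE(ȳ_st) = √0.0133823 = 0.115682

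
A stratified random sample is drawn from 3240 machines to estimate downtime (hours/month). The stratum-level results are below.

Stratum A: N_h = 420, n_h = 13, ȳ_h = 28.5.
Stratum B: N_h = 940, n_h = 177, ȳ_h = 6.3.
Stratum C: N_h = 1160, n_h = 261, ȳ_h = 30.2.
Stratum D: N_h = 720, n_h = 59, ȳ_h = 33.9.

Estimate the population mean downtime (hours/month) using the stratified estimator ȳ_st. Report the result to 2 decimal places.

N = Σ N_h = 3240. Stratum weights W_h = N_h/N.
ȳ_st = (420·28.5 + 940·6.3 + 1160·30.2 + 720·33.9) / 3240 = 23.8679

ȳ_st ≈ 23.87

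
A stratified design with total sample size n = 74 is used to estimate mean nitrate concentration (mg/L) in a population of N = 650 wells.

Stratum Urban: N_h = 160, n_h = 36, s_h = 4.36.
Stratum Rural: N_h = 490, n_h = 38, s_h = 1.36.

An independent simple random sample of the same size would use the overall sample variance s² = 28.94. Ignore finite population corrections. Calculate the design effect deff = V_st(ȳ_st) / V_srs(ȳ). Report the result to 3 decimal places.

deff ≈ 0.153

V̂(ȳ_st) = Σ W_h² s_h²/n_h, with W_h = N_h/N and N = 650:
  stratum Urban: (160/650)²·4.36²/36 = 0.0319951
  stratum Rural: (490/650)²·1.36²/38 = 0.0276605
V_st = 0.0596556
V_srs = s²/n = 28.94/74 = 0.391081
deff = V_st / V_srs = 0.0596556/0.391081 = 0.1525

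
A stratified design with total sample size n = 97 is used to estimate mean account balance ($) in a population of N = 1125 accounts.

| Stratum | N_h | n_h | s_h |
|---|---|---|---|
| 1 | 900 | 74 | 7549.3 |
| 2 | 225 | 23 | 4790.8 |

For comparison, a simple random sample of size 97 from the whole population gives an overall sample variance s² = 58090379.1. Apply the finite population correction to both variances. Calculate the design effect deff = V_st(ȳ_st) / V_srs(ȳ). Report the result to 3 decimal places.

V̂(ȳ_st) = Σ W_h² (1 − n_h/N_h) s_h²/n_h, with W_h = N_h/N and N = 1125:
  stratum 1: (900/1125)²·(1 − 74/900)·7549.3²/74 = 452376
  stratum 2: (225/1125)²·(1 − 23/225)·4790.8²/23 = 35835.8
V_st = 488211
V_srs = (1 − 97/1125)·58090379.1/97 = 547234
deff = V_st / V_srs = 488211/547234 = 0.8921

deff ≈ 0.892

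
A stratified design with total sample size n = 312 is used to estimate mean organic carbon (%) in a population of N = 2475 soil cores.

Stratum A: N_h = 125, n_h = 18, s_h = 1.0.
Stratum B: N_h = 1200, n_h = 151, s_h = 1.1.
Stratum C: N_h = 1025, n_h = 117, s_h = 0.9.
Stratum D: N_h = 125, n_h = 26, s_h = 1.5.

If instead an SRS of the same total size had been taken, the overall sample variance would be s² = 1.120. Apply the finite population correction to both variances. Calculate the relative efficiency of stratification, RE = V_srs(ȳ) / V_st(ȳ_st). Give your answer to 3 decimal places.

RE ≈ 1.048

V̂(ȳ_st) = Σ W_h² (1 − n_h/N_h) s_h²/n_h, with W_h = N_h/N and N = 2475:
  stratum A: (125/2475)²·(1 − 18/125)·1.0²/18 = 0.000121303
  stratum B: (1200/2475)²·(1 − 151/1200)·1.1²/151 = 0.0016467
  stratum C: (1025/2475)²·(1 − 117/1025)·0.9²/117 = 0.00105186
  stratum D: (125/2475)²·(1 − 26/125)·1.5²/26 = 0.000174825
V_st = 0.00299469
V_srs = (1 − 312/2475)·1.120/312 = 0.00313722
Relative efficiency = V_srs / V_st = 0.00313722/0.00299469 = 1.0476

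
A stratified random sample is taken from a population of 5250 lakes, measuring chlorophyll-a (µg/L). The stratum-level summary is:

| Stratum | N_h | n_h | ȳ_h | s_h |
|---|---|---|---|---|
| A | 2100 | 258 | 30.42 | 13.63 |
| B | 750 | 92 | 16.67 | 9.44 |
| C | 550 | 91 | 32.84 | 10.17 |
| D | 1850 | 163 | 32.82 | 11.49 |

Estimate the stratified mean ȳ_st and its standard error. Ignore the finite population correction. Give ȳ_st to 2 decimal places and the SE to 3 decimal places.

ȳ_st = Σ W_h ȳ_h = (2100·30.42 + 750·16.67 + 550·32.84 + 1850·32.82)/5250 = 29.55495
V̂(ȳ_st) = Σ W_h² s_h²/n_h, with W_h = N_h/N and N = 5250:
  stratum A: (2100/5250)²·13.63²/258 = 0.11521
  stratum B: (750/5250)²·9.44²/92 = 0.0197679
  stratum C: (550/5250)²·10.17²/91 = 0.012474
  stratum D: (1850/5250)²·11.49²/163 = 0.100572
V̂(ȳ_st) = 0.248024
SE(ȳ_st) = √0.248024 = 0.498021

ȳ_st ≈ 29.55, SE ≈ 0.498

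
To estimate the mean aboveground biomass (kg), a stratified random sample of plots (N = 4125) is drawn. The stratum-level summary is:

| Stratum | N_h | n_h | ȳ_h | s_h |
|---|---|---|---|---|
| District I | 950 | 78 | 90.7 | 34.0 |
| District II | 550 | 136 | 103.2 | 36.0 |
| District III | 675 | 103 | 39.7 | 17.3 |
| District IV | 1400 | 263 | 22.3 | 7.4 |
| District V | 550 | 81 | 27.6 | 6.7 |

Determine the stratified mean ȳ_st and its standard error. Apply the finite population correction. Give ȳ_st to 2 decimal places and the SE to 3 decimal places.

ȳ_st ≈ 52.39, SE ≈ 0.971

ȳ_st = Σ W_h ȳ_h = (950·90.7 + 550·103.2 + 675·39.7 + 1400·22.3 + 550·27.6)/4125 = 52.39333
V̂(ȳ_st) = Σ W_h² (1 − n_h/N_h) s_h²/n_h, with W_h = N_h/N and N = 4125:
  stratum District I: (950/4125)²·(1 − 78/950)·34.0²/78 = 0.721532
  stratum District II: (550/4125)²·(1 − 136/550)·36.0²/136 = 0.127521
  stratum District III: (675/4125)²·(1 − 103/675)·17.3²/103 = 0.0659336
  stratum District IV: (1400/4125)²·(1 − 263/1400)·7.4²/263 = 0.0194782
  stratum District V: (550/4125)²·(1 − 81/550)·6.7²/81 = 0.00840141
V̂(ȳ_st) = 0.942866
SE(ȳ_st) = √0.942866 = 0.971013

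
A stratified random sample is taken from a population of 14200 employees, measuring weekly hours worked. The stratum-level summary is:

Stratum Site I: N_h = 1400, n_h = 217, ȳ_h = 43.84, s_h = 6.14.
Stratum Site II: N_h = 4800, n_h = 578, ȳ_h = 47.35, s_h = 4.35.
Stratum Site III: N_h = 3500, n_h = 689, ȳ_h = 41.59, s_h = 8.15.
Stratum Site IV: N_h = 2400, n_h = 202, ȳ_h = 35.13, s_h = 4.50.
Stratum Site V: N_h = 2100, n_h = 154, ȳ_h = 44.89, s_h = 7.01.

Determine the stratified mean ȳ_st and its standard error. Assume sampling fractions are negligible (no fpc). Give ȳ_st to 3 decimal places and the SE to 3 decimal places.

ȳ_st ≈ 43.155, SE ≈ 0.145

ȳ_st = Σ W_h ȳ_h = (1400·43.84 + 4800·47.35 + 3500·41.59 + 2400·35.13 + 2100·44.89)/14200 = 43.15507
V̂(ȳ_st) = Σ W_h² s_h²/n_h, with W_h = N_h/N and N = 14200:
  stratum Site I: (1400/14200)²·6.14²/217 = 0.00168872
  stratum Site II: (4800/14200)²·4.35²/578 = 0.00374073
  stratum Site III: (3500/14200)²·8.15²/689 = 0.00585673
  stratum Site IV: (2400/14200)²·4.50²/202 = 0.00286365
  stratum Site V: (2100/14200)²·7.01²/154 = 0.00697874
V̂(ȳ_st) = 0.0211286
SE(ȳ_st) = √0.0211286 = 0.145357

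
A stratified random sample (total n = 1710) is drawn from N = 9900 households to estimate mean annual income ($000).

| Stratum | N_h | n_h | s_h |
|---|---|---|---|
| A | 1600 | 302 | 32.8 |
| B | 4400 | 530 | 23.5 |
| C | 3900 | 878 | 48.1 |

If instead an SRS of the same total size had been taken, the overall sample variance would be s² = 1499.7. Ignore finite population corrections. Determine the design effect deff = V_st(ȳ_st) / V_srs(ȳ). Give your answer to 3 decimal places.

deff ≈ 0.807

V̂(ȳ_st) = Σ W_h² s_h²/n_h, with W_h = N_h/N and N = 9900:
  stratum A: (1600/9900)²·32.8²/302 = 0.0930487
  stratum B: (4400/9900)²·23.5²/530 = 0.205823
  stratum C: (3900/9900)²·48.1²/878 = 0.408935
V_st = 0.707807
V_srs = s²/n = 1499.7/1710 = 0.877018
deff = V_st / V_srs = 0.707807/0.877018 = 0.8071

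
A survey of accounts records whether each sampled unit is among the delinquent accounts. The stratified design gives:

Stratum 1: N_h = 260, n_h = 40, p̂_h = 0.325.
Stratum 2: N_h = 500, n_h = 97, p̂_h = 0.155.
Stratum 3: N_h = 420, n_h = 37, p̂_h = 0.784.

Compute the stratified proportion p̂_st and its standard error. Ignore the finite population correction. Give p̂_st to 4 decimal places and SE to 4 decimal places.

N = 1180; stratum weights W_h = N_h/N.
p̂_st = Σ W_h p̂_h = (260·0.325 + 500·0.155 + 420·0.784)/1180 = 0.41634
V̂(p̂_st) = Σ W_h² p̂_h(1−p̂_h)/(n_h−1):
  stratum 1: (260/1180)²·0.325·0.675/39 = 0.00027309
  stratum 2: (500/1180)²·0.155·0.845/96 = 0.000244959
  stratum 3: (420/1180)²·0.784·0.216/36 = 0.000595939
V̂(p̂_st) = 0.00111399; SE = √V̂ = 0.0333765

p̂_st ≈ 0.4163, SE ≈ 0.0334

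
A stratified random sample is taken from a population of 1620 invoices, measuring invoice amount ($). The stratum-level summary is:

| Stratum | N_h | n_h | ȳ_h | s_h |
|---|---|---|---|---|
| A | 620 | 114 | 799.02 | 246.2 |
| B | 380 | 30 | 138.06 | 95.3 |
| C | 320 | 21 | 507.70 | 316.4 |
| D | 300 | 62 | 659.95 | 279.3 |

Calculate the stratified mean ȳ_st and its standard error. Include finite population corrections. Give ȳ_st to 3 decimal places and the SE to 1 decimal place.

ȳ_st = Σ W_h ȳ_h = (620·799.02 + 380·138.06 + 320·507.70 + 300·659.95)/1620 = 560.68160
V̂(ȳ_st) = Σ W_h² (1 − n_h/N_h) s_h²/n_h, with W_h = N_h/N and N = 1620:
  stratum A: (620/1620)²·(1 − 114/620)·246.2²/114 = 63.5599
  stratum B: (380/1620)²·(1 − 30/380)·95.3²/30 = 15.3421
  stratum C: (320/1620)²·(1 − 21/320)·316.4²/21 = 173.798
  stratum D: (300/1620)²·(1 − 62/300)·279.3²/62 = 34.2309
V̂(ȳ_st) = 286.931
SE(ȳ_st) = √286.931 = 16.939

ȳ_st ≈ 560.682, SE ≈ 16.9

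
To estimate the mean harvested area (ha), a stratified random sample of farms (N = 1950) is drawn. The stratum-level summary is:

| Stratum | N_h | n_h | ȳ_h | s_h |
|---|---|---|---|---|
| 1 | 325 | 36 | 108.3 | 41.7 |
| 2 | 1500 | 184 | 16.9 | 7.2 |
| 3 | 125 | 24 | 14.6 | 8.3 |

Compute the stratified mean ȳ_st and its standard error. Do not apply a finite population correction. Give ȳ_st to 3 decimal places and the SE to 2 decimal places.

ȳ_st = Σ W_h ȳ_h = (325·108.3 + 1500·16.9 + 125·14.6)/1950 = 31.98590
V̂(ȳ_st) = Σ W_h² s_h²/n_h, with W_h = N_h/N and N = 1950:
  stratum 1: (325/1950)²·41.7²/36 = 1.34174
  stratum 2: (1500/1950)²·7.2²/184 = 0.16671
  stratum 3: (125/1950)²·8.3²/24 = 0.0117949
V̂(ȳ_st) = 1.52024
SE(ȳ_st) = √1.52024 = 1.23298

ȳ_st ≈ 31.986, SE ≈ 1.23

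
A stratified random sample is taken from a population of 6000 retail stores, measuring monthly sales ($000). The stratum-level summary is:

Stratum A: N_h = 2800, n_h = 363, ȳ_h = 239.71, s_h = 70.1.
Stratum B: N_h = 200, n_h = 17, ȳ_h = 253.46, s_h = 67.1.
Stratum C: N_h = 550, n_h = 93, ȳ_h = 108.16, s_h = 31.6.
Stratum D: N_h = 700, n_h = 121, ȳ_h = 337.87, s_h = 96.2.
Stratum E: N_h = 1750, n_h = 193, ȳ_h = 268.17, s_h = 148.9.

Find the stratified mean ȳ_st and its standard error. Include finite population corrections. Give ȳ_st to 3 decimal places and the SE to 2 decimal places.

ȳ_st = Σ W_h ȳ_h = (2800·239.71 + 200·253.46 + 550·108.16 + 700·337.87 + 1750·268.17)/6000 = 247.86242
V̂(ȳ_st) = Σ W_h² (1 − n_h/N_h) s_h²/n_h, with W_h = N_h/N and N = 6000:
  stratum A: (2800/6000)²·(1 − 363/2800)·70.1²/363 = 2.5659
  stratum B: (200/6000)²·(1 − 17/200)·67.1²/17 = 0.269262
  stratum C: (550/6000)²·(1 − 93/550)·31.6²/93 = 0.0749666
  stratum D: (700/6000)²·(1 − 121/700)·96.2²/121 = 0.861071
  stratum E: (1750/6000)²·(1 − 193/1750)·148.9²/193 = 8.69473
V̂(ȳ_st) = 12.4659
SE(ȳ_st) = √12.4659 = 3.53071

ȳ_st ≈ 247.862, SE ≈ 3.53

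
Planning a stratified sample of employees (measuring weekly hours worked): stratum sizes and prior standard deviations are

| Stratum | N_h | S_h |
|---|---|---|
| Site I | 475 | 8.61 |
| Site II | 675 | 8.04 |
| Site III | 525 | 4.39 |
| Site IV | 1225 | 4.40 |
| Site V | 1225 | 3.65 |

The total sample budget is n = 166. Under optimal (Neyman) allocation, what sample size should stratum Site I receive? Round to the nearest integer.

31

Neyman allocation: n_h = n · N_h S_h / Σ N_i S_i, with n = 166.
  stratum Site I: N_h·S_h = 475·8.61 = 4089.75
  stratum Site II: N_h·S_h = 675·8.04 = 5427.00
  stratum Site III: N_h·S_h = 525·4.39 = 2304.75
  stratum Site IV: N_h·S_h = 1225·4.40 = 5390.00
  stratum Site V: N_h·S_h = 1225·3.65 = 4471.25
Σ N_h S_h = 21682.75
n for stratum Site I = 166·4089.75/21682.75 = 31.311 → 31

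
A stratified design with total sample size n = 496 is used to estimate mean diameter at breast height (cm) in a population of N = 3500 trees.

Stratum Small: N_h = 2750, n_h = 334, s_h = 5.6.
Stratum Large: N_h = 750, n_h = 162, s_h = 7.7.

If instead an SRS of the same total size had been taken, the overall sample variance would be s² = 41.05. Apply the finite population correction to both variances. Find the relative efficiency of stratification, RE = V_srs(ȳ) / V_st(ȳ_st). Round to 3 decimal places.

V̂(ȳ_st) = Σ W_h² (1 − n_h/N_h) s_h²/n_h, with W_h = N_h/N and N = 3500:
  stratum Small: (2750/3500)²·(1 − 334/2750)·5.6²/334 = 0.0509241
  stratum Large: (750/3500)²·(1 − 162/750)·7.7²/162 = 0.0131756
V_st = 0.0640996
V_srs = (1 − 496/3500)·41.05/496 = 0.0710335
Relative efficiency = V_srs / V_st = 0.0710335/0.0640996 = 1.1082

RE ≈ 1.108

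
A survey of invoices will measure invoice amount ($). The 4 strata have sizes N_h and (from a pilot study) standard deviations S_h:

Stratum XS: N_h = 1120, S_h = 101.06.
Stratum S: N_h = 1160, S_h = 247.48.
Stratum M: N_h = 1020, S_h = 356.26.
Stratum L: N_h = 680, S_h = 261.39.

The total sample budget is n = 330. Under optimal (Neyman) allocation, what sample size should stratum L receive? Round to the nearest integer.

Neyman allocation: n_h = n · N_h S_h / Σ N_i S_i, with n = 330.
  stratum XS: N_h·S_h = 1120·101.06 = 113187.20
  stratum S: N_h·S_h = 1160·247.48 = 287076.80
  stratum M: N_h·S_h = 1020·356.26 = 363385.20
  stratum L: N_h·S_h = 680·261.39 = 177745.20
Σ N_h S_h = 941394.40
n for stratum L = 330·177745.20/941394.40 = 62.307 → 62

62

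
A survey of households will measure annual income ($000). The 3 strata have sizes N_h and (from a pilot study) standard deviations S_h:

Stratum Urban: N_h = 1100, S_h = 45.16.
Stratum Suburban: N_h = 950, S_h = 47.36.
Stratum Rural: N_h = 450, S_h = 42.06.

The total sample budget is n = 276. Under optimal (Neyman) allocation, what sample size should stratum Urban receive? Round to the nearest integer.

Neyman allocation: n_h = n · N_h S_h / Σ N_i S_i, with n = 276.
  stratum Urban: N_h·S_h = 1100·45.16 = 49676.00
  stratum Suburban: N_h·S_h = 950·47.36 = 44992.00
  stratum Rural: N_h·S_h = 450·42.06 = 18927.00
Σ N_h S_h = 113595.00
n for stratum Urban = 276·49676.00/113595.00 = 120.697 → 121

121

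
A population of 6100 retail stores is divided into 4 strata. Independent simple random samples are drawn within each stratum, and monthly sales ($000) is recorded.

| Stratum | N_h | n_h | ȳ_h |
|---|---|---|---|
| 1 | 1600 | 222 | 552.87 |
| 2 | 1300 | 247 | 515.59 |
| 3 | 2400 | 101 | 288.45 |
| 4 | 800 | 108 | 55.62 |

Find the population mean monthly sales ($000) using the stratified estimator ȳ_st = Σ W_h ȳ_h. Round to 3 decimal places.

ȳ_st ≈ 375.678

N = Σ N_h = 6100. Stratum weights W_h = N_h/N.
ȳ_st = (1600·552.87 + 1300·515.59 + 2400·288.45 + 800·55.62) / 6100 = 375.67787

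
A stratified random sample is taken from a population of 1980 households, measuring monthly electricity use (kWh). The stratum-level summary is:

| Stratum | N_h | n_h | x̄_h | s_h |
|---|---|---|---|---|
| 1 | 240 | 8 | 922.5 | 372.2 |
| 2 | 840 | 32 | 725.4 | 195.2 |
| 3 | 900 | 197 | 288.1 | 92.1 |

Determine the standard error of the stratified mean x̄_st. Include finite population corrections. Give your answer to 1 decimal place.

SE(x̄_st) ≈ 21.4

V̂(x̄_st) = Σ W_h² (1 − n_h/N_h) s_h²/n_h, with W_h = N_h/N and N = 1980:
  stratum 1: (240/1980)²·(1 − 8/240)·372.2²/8 = 245.941
  stratum 2: (840/1980)²·(1 − 32/840)·195.2²/32 = 206.144
  stratum 3: (900/1980)²·(1 − 197/900)·92.1²/197 = 6.94897
V̂(x̄_st) = 459.034
SE(x̄_st) = √459.034 = 21.4251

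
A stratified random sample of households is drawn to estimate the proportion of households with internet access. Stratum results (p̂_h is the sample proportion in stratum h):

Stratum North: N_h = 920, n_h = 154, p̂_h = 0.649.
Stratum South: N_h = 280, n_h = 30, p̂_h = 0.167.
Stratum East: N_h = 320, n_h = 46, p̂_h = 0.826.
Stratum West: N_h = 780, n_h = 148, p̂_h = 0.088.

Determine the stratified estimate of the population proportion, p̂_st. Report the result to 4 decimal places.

p̂_st ≈ 0.4247

N = 2300; stratum weights W_h = N_h/N.
p̂_st = Σ W_h p̂_h = (920·0.649 + 280·0.167 + 320·0.826 + 780·0.088)/2300 = 0.42470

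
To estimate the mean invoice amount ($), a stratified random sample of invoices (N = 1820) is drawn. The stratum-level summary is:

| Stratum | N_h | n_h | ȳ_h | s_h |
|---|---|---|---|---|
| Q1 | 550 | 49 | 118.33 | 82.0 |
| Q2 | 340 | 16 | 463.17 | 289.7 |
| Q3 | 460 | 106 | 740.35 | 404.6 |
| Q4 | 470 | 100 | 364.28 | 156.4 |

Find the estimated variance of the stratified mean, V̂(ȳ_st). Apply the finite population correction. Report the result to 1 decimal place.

V̂(ȳ_st) ≈ 274.6

V̂(ȳ_st) = Σ W_h² (1 − n_h/N_h) s_h²/n_h, with W_h = N_h/N and N = 1820:
  stratum Q1: (550/1820)²·(1 − 49/550)·82.0²/49 = 11.4154
  stratum Q2: (340/1820)²·(1 − 16/340)·289.7²/16 = 174.445
  stratum Q3: (460/1820)²·(1 − 106/460)·404.6²/106 = 75.9214
  stratum Q4: (470/1820)²·(1 − 100/470)·156.4²/100 = 12.8419
V̂(ȳ_st) = 274.624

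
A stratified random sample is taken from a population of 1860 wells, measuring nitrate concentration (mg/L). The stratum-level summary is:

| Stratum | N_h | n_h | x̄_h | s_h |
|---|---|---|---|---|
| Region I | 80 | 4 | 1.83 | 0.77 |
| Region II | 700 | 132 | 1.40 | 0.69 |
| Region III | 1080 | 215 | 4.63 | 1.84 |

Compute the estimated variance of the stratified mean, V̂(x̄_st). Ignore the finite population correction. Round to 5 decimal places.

V̂(x̄_st) = Σ W_h² s_h²/n_h, with W_h = N_h/N and N = 1860:
  stratum Region I: (80/1860)²·0.77²/4 = 0.000274205
  stratum Region II: (700/1860)²·0.69²/132 = 0.000510851
  stratum Region III: (1080/1860)²·1.84²/215 = 0.00530907
V̂(x̄_st) = 0.00609413

V̂(x̄_st) ≈ 0.00609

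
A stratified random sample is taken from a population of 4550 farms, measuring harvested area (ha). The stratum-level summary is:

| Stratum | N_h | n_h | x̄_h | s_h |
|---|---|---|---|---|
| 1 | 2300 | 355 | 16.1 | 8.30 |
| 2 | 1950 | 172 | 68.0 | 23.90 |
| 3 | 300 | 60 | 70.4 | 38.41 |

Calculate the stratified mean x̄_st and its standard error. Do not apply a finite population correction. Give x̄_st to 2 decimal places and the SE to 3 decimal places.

x̄_st ≈ 41.92, SE ≈ 0.875

x̄_st = Σ W_h x̄_h = (2300·16.1 + 1950·68.0 + 300·70.4)/4550 = 41.92308
V̂(x̄_st) = Σ W_h² s_h²/n_h, with W_h = N_h/N and N = 4550:
  stratum 1: (2300/4550)²·8.30²/355 = 0.0495862
  stratum 2: (1950/4550)²·23.90²/172 = 0.609977
  stratum 3: (300/4550)²·38.41²/60 = 0.106895
V̂(x̄_st) = 0.766459
SE(x̄_st) = √0.766459 = 0.875476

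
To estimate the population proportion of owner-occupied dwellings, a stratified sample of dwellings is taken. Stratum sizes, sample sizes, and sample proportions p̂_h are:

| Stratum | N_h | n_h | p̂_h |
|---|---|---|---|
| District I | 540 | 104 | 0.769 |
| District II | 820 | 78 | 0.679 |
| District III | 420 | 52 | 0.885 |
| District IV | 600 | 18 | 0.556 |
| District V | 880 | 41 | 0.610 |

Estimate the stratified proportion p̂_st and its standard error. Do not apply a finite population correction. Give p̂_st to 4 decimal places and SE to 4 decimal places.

p̂_st ≈ 0.6792, SE ≈ 0.0344

N = 3260; stratum weights W_h = N_h/N.
p̂_st = Σ W_h p̂_h = (540·0.769 + 820·0.679 + 420·0.885 + 600·0.556 + 880·0.610)/3260 = 0.67918
V̂(p̂_st) = Σ W_h² p̂_h(1−p̂_h)/(n_h−1):
  stratum District I: (540/3260)²·0.769·0.231/103 = 4.73209e-05
  stratum District II: (820/3260)²·0.679·0.321/77 = 0.000179092
  stratum District III: (420/3260)²·0.885·0.115/51 = 3.31234e-05
  stratum District IV: (600/3260)²·0.556·0.444/17 = 0.000491899
  stratum District V: (880/3260)²·0.610·0.390/40 = 0.000433376
V̂(p̂_st) = 0.00118481; SE = √V̂ = 0.0344211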